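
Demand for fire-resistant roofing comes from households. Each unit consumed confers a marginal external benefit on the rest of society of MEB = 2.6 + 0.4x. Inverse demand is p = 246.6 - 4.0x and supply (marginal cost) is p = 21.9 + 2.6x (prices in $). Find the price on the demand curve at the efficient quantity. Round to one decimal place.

Social marginal benefit = demand + MEB = 249.2 - 3.6x.
Set SMB = MC: 249.2 - 3.6x = 21.9 + 2.6x → x* = 36.6613.
Consumer price on the demand curve at x*: 246.6 − 4.0×36.6613 = 99.9548.

P = $100.0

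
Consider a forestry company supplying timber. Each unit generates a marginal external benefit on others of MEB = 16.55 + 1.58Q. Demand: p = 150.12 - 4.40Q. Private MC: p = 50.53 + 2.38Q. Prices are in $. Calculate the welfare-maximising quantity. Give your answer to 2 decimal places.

Q* = 22.33

Social marginal cost = private MC − MEB = 33.98 + 0.80Q.
Set SMC = demand: 33.98 + 0.80Q = 150.12 - 4.40Q → Q* = 22.3346.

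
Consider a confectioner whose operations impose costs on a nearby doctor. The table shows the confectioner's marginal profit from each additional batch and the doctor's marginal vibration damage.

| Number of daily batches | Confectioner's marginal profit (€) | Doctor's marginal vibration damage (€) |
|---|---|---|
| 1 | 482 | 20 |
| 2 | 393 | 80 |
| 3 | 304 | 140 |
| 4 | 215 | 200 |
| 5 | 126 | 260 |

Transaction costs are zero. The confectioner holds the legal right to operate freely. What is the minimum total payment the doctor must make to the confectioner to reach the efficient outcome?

€126

Left alone the confectioner would choose level 5 (marginal profit stays positive).
Efficient level: k* = 4 (marginal profit ≥ marginal vibration damage through 4).
The doctor must at least cover the confectioner's forgone profit from cutting 5→4: 126 = 126.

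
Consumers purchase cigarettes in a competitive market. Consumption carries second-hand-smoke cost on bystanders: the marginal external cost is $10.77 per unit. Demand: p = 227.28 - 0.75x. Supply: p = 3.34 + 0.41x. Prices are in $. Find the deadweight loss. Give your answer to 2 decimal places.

DWL = $50.00

Market equilibrium (private): 3.34 + 0.41x = 227.28 - 0.75x → x_m = 193.0517.
Social marginal benefit = demand − MEC = 216.51 - 0.75x.
Set SMB = MC: 216.51 - 0.75x = 3.34 + 0.41x → x* = 183.7672.
Between x* and x_m the wedge MC − SMB runs linearly from 0 to MEC(x_m), so the loss is a triangle.
DWL = ½ × 9.2845 × 10.7700 = 49.9970.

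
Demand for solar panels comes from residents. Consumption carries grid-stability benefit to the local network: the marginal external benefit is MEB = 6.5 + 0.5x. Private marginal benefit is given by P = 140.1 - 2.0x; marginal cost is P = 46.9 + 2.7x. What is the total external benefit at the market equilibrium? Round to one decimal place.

Market equilibrium (private): 46.9 + 2.7x = 140.1 - 2.0x → x_m = 19.8298.
Total external benefit = ∫₀^{x_m} (6.5 + 0.5x) dx = 6.5×19.8298 + ½×0.5×19.8298² = 227.1989.

227.2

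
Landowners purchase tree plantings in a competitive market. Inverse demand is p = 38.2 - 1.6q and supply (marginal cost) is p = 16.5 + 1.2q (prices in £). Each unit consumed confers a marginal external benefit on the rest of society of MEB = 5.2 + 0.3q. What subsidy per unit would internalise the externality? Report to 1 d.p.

Social marginal benefit = demand + MEB = 43.4 - 1.3q.
Set SMB = MC: 43.4 - 1.3q = 16.5 + 1.2q → q* = 10.7600.
The Pigouvian subsidy equals MEB at q*: 5.2 + 0.3×10.7600 = 8.4280.

subsidy = £8.4 per unit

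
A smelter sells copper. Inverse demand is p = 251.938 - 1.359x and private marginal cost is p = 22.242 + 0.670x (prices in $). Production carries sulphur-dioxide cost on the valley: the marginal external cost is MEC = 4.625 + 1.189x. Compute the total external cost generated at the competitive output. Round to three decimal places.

Market equilibrium (private): 22.242 + 0.670x = 251.938 - 1.359x → x_m = 113.2065.
Total external cost = ∫₀^{x_m} (4.625 + 1.189x) dx = 4.625×113.2065 + ½×1.189×113.2065² = 8142.5206.

$8142.521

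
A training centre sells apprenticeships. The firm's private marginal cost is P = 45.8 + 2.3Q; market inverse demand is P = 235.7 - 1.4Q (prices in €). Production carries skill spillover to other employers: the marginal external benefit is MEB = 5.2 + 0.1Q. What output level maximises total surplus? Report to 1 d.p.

Q* = 54.2

Social marginal cost = private MC − MEB = 40.6 + 2.2Q.
Set SMC = demand: 40.6 + 2.2Q = 235.7 - 1.4Q → Q* = 54.1944.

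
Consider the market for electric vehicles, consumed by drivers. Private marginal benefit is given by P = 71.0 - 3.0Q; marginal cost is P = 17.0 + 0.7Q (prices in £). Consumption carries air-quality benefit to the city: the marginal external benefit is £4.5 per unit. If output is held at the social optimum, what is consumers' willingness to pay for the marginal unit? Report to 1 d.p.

Social marginal benefit = demand + MEB = 75.5 - 3.0Q.
Set SMB = MC: 75.5 - 3.0Q = 17.0 + 0.7Q → Q* = 15.8108.
Consumer price on the demand curve at Q*: 71.0 − 3.0×15.8108 = 23.5676.

P = £23.6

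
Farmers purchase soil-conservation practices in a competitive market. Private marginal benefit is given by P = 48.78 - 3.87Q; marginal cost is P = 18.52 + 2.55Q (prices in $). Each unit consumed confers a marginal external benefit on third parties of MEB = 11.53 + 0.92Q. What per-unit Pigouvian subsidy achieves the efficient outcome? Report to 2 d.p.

subsidy = $18.52 per unit

Social marginal benefit = demand + MEB = 60.31 - 2.95Q.
Set SMB = MC: 60.31 - 2.95Q = 18.52 + 2.55Q → Q* = 7.5982.
The Pigouvian subsidy equals MEB at Q*: 11.53 + 0.92×7.5982 = 18.5203.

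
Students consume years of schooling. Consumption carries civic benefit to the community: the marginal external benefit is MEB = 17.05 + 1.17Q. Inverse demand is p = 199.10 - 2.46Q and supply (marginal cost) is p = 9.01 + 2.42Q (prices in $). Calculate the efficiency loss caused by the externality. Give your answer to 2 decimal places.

Market equilibrium (private): 9.01 + 2.42Q = 199.10 - 2.46Q → Q_m = 38.9529.
Social marginal benefit = demand + MEB = 216.15 - 1.29Q.
Set SMB = MC: 216.15 - 1.29Q = 9.01 + 2.42Q → Q* = 55.8329.
Between Q* and Q_m the wedge SMB − MC runs linearly from 0 to MEB(Q_m), so the loss is a triangle.
DWL = ½ × 16.8800 × 62.6249 = 528.5542.

DWL = $528.55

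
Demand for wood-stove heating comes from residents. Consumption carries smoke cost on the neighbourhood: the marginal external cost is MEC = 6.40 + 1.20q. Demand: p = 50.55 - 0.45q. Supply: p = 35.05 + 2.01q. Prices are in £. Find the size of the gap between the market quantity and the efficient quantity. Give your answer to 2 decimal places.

Market equilibrium (private): 35.05 + 2.01q = 50.55 - 0.45q → q_m = 6.3008.
Social marginal benefit = demand − MEC = 44.15 - 1.65q.
Set SMB = MC: 44.15 - 1.65q = 35.05 + 2.01q → q* = 2.4863.
Gap = |6.3008 − 2.4863| = 3.8145.

3.81 units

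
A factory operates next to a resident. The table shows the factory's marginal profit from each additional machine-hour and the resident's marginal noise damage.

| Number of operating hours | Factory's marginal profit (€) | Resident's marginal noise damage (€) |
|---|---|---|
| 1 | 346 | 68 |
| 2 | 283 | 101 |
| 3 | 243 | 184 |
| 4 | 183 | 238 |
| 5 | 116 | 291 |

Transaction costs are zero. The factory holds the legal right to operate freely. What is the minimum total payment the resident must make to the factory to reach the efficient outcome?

€299

Left alone the factory would choose level 5 (marginal profit stays positive).
Efficient level: k* = 3 (marginal profit ≥ marginal noise damage through 3).
The resident must at least cover the factory's forgone profit from cutting 5→3: 183 + 116 = 299.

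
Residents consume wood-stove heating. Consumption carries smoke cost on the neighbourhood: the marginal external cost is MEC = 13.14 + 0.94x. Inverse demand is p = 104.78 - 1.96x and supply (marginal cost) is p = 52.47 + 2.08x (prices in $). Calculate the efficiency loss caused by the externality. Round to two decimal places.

Market equilibrium (private): 52.47 + 2.08x = 104.78 - 1.96x → x_m = 12.9480.
Social marginal benefit = demand − MEC = 91.64 - 2.90x.
Set SMB = MC: 91.64 - 2.90x = 52.47 + 2.08x → x* = 7.8655.
Between x* and x_m the wedge MC − SMB runs linearly from 0 to MEC(x_m), so the loss is a triangle.
DWL = ½ × 5.0825 × 25.3111 = 64.3218.

DWL = $64.32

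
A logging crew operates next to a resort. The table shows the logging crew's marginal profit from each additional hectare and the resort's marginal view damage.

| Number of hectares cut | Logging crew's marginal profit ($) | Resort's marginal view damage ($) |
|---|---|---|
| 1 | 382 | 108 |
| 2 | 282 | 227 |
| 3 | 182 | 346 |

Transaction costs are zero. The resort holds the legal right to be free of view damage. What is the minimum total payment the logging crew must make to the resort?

$335

Efficient level: marginal profit ≥ marginal view damage through level 2, so k* = 2.
With the resort holding the right, the logging crew must at least compensate total damage at k*: 108 + 227 = 335.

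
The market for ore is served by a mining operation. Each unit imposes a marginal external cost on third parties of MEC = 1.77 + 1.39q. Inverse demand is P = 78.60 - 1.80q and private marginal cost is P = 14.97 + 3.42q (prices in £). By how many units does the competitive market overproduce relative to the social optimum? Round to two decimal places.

Market equilibrium (private): 14.97 + 3.42q = 78.60 - 1.80q → q_m = 12.1897.
Social marginal cost = private MC + MEC = 16.74 + 4.81q.
Set SMC = demand: 16.74 + 4.81q = 78.60 - 1.80q → q* = 9.3585.
Gap = |12.1897 − 9.3585| = 2.8312.

2.83 units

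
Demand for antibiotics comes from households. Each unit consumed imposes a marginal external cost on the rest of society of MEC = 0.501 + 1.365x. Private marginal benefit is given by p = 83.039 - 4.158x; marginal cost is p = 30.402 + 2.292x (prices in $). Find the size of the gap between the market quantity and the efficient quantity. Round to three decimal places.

Market equilibrium (private): 30.402 + 2.292x = 83.039 - 4.158x → x_m = 8.1608.
Social marginal benefit = demand − MEC = 82.538 - 5.523x.
Set SMB = MC: 82.538 - 5.523x = 30.402 + 2.292x → x* = 6.6713.
Gap = |8.1608 − 6.6713| = 1.4895.

1.490 units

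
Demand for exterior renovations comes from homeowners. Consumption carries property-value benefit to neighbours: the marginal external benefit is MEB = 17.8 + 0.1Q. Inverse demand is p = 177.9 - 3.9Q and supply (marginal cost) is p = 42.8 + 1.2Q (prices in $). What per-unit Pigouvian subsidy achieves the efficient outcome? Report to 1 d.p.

subsidy = $20.9 per unit

Social marginal benefit = demand + MEB = 195.7 - 3.8Q.
Set SMB = MC: 195.7 - 3.8Q = 42.8 + 1.2Q → Q* = 30.5800.
The Pigouvian subsidy equals MEB at Q*: 17.8 + 0.1×30.5800 = 20.8580.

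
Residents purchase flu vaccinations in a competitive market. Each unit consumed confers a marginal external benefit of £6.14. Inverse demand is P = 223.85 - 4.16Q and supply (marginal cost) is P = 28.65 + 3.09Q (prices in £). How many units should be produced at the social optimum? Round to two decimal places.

Social marginal benefit = demand + MEB = 229.99 - 4.16Q.
Set SMB = MC: 229.99 - 4.16Q = 28.65 + 3.09Q → Q* = 27.7710.

Q* = 27.77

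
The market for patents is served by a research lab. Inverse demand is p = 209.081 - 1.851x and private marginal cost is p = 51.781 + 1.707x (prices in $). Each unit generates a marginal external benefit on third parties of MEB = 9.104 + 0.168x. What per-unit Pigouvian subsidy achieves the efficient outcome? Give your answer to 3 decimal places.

Social marginal cost = private MC − MEB = 42.677 + 1.539x.
Set SMC = demand: 42.677 + 1.539x = 209.081 - 1.851x → x* = 49.0867.
The Pigouvian subsidy equals MEB at x*: 9.104 + 0.168×49.0867 = 17.3506.

subsidy = $17.351 per unit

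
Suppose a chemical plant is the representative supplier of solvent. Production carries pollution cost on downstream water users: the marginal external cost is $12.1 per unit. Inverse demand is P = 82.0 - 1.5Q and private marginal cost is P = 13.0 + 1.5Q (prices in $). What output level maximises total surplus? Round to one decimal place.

Social marginal cost = private MC + MEC = 25.1 + 1.5Q.
Set SMC = demand: 25.1 + 1.5Q = 82.0 - 1.5Q → Q* = 18.9667.

Q* = 19.0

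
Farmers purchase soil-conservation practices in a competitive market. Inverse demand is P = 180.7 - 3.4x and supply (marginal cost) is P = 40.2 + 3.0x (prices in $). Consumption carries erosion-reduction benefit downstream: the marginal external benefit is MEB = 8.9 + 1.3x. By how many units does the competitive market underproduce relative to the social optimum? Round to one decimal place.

Market equilibrium (private): 40.2 + 3.0x = 180.7 - 3.4x → x_m = 21.9531.
Social marginal benefit = demand + MEB = 189.6 - 2.1x.
Set SMB = MC: 189.6 - 2.1x = 40.2 + 3.0x → x* = 29.2941.
Gap = |21.9531 − 29.2941| = 7.3410.

7.3 units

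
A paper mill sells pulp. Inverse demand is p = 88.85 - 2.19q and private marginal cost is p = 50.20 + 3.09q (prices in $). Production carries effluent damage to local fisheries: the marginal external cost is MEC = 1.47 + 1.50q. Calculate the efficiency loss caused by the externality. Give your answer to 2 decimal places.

DWL = $11.43

Market equilibrium (private): 50.20 + 3.09q = 88.85 - 2.19q → q_m = 7.3201.
Social marginal cost = private MC + MEC = 51.67 + 4.59q.
Set SMC = demand: 51.67 + 4.59q = 88.85 - 2.19q → q* = 5.4838.
The welfare-loss triangle has base |q_m − q*| and height MEC(q_m) (the vertical gap between SMC and demand is zero at q* and MEC at q_m).
DWL = ½ × 1.8363 × 12.4501 = 11.4311.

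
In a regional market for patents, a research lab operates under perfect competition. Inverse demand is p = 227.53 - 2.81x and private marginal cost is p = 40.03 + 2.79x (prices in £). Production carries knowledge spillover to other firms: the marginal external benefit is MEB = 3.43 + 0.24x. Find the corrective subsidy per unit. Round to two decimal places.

Social marginal cost = private MC − MEB = 36.60 + 2.55x.
Set SMC = demand: 36.60 + 2.55x = 227.53 - 2.81x → x* = 35.6213.
The Pigouvian subsidy equals MEB at x*: 3.43 + 0.24×35.6213 = 11.9791.

subsidy = £11.98 per unit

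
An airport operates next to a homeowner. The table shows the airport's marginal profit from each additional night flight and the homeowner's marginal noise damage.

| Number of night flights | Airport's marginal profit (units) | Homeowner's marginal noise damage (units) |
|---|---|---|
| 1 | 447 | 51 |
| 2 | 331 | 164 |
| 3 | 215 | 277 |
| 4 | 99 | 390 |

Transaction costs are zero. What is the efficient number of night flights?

2

Bargaining reaches the level where marginal profit last exceeds marginal noise damage.
That holds through level 2 (331 ≥ 164) but not at 3 (215 < 277).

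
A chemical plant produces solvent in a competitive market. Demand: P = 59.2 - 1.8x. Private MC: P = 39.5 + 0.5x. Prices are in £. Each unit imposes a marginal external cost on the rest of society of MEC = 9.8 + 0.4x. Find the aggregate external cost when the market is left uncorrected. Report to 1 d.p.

£98.6

Market equilibrium (private): 39.5 + 0.5x = 59.2 - 1.8x → x_m = 8.5652.
Total external cost = ∫₀^{x_m} (9.8 + 0.4x) dx = 9.8×8.5652 + ½×0.4×8.5652² = 98.6115.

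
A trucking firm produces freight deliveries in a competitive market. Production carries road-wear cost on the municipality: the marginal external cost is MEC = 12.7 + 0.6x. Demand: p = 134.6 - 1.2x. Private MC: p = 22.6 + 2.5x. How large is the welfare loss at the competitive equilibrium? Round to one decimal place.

DWL = 110.8

Market equilibrium (private): 22.6 + 2.5x = 134.6 - 1.2x → x_m = 30.2703.
Social marginal cost = private MC + MEC = 35.3 + 3.1x.
Set SMC = demand: 35.3 + 3.1x = 134.6 - 1.2x → x* = 23.0930.
The loss is the area between SMC and demand from x* to x_m; with linear curves that's a triangle of height MEC(x_m).
DWL = ½ × 7.1773 × 30.8622 = 110.7536.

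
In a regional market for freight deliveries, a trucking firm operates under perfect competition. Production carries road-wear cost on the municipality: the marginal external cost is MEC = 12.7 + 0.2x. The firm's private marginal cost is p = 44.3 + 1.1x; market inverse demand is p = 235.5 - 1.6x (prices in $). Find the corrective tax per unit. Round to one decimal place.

Social marginal cost = private MC + MEC = 57.0 + 1.3x.
Set SMC = demand: 57.0 + 1.3x = 235.5 - 1.6x → x* = 61.5517.
The Pigouvian tax equals MEC at x*: 12.7 + 0.2×61.5517 = 25.0103.

tax = $25.0 per unit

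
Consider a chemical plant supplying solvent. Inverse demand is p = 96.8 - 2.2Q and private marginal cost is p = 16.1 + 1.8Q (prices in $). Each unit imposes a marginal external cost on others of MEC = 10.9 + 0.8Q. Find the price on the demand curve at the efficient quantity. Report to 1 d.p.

P = $64.8

Social marginal cost = private MC + MEC = 27.0 + 2.6Q.
Set SMC = demand: 27.0 + 2.6Q = 96.8 - 2.2Q → Q* = 14.5417.
Consumer price on the demand curve at Q*: 96.8 − 2.2×14.5417 = 64.8083.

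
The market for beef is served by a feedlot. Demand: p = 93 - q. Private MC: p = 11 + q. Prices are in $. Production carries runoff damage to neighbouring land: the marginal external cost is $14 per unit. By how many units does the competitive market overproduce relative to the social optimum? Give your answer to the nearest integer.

7 units

Market equilibrium (private): 11 + q = 93 - q → q_m = 41.0000.
Social marginal cost = private MC + MEC = 25 + q.
Set SMC = demand: 25 + q = 93 - q → q* = 34.0000.
Gap = |41.0000 − 34.0000| = 7.0000.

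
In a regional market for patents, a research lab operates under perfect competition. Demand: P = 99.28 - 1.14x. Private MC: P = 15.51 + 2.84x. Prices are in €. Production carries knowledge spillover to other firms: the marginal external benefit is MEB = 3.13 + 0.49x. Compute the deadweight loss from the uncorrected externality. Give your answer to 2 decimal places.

DWL = €25.89

Market equilibrium (private): 15.51 + 2.84x = 99.28 - 1.14x → x_m = 21.0477.
Social marginal cost = private MC − MEB = 12.38 + 2.35x.
Set SMC = demand: 12.38 + 2.35x = 99.28 - 1.14x → x* = 24.8997.
The welfare-loss triangle has base |x_m − x*| and height MEB(x_m) (the vertical gap between SMC and demand is zero at x* and MEB at x_m).
DWL = ½ × 3.8520 × 13.4434 = 25.8920.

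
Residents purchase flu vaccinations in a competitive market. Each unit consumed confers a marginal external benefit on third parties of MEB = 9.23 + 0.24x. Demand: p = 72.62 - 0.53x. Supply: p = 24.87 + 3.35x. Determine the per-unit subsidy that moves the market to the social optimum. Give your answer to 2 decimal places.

subsidy = 12.99 per unit

Social marginal benefit = demand + MEB = 81.85 - 0.29x.
Set SMB = MC: 81.85 - 0.29x = 24.87 + 3.35x → x* = 15.6538.
The Pigouvian subsidy equals MEB at x*: 9.23 + 0.24×15.6538 = 12.9869.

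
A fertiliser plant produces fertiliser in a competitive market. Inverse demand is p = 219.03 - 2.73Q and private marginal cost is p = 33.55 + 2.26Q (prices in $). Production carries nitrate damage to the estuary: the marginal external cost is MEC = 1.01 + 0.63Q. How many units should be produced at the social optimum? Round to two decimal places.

Social marginal cost = private MC + MEC = 34.56 + 2.89Q.
Set SMC = demand: 34.56 + 2.89Q = 219.03 - 2.73Q → Q* = 32.8238.

Q* = 32.82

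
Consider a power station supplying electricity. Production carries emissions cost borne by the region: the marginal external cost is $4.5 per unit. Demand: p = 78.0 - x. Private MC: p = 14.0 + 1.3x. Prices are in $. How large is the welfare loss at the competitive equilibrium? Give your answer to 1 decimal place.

DWL = $4.4

Market equilibrium (private): 14.0 + 1.3x = 78.0 - x → x_m = 27.8261.
Social marginal cost = private MC + MEC = 18.5 + 1.3x.
Set SMC = demand: 18.5 + 1.3x = 78.0 - x → x* = 25.8696.
Between x* and x_m the wedge SMC − demand runs linearly from 0 to MEC(x_m), so the loss is a triangle.
DWL = ½ × 1.9565 × 4.5000 = 4.4021.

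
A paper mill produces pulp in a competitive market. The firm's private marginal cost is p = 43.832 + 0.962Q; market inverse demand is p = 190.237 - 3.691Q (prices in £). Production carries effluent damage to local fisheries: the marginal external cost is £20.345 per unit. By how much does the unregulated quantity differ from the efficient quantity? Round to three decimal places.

Market equilibrium (private): 43.832 + 0.962Q = 190.237 - 3.691Q → Q_m = 31.4646.
Social marginal cost = private MC + MEC = 64.177 + 0.962Q.
Set SMC = demand: 64.177 + 0.962Q = 190.237 - 3.691Q → Q* = 27.0922.
Gap = |31.4646 − 27.0922| = 4.3724.

4.372 units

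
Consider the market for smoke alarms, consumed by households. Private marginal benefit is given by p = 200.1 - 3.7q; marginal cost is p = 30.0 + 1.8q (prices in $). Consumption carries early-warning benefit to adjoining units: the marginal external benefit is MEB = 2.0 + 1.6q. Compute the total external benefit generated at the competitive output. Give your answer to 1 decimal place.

Market equilibrium (private): 30.0 + 1.8q = 200.1 - 3.7q → q_m = 30.9273.
Total external benefit = ∫₀^{q_m} (2.0 + 1.6q) dq = 2.0×30.9273 + ½×1.6×30.9273² = 827.0529.

$827.1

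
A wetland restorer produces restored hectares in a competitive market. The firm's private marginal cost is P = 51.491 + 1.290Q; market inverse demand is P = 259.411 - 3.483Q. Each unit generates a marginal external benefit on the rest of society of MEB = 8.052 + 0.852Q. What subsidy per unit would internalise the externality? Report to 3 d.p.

Social marginal cost = private MC − MEB = 43.439 + 0.438Q.
Set SMC = demand: 43.439 + 0.438Q = 259.411 - 3.483Q → Q* = 55.0808.
The Pigouvian subsidy equals MEB at Q*: 8.052 + 0.852×55.0808 = 54.9808.

subsidy = 54.981 per unit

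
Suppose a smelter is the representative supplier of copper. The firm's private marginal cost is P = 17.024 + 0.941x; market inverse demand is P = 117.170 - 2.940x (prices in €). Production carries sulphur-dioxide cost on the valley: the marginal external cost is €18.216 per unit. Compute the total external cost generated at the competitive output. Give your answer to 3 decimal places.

Market equilibrium (private): 17.024 + 0.941x = 117.170 - 2.940x → x_m = 25.8042.
Total external cost = MEC × x_m = 18.216 × 25.8042 = 470.0493.

€470.049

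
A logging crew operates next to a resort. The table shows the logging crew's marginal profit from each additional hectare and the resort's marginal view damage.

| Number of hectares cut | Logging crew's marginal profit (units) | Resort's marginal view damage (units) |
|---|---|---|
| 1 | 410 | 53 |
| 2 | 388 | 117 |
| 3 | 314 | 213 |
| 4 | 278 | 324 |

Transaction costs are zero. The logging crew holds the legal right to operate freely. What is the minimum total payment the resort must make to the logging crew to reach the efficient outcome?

Left alone the logging crew would choose level 4 (marginal profit stays positive).
Efficient level: k* = 3 (marginal profit ≥ marginal view damage through 3).
The resort must at least cover the logging crew's forgone profit from cutting 4→3: 278 = 278.

278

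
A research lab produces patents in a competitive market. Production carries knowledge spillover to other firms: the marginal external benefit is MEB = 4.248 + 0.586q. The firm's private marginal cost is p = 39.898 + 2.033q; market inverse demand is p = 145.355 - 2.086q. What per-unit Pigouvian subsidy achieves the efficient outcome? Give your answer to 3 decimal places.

subsidy = 22.444 per unit

Social marginal cost = private MC − MEB = 35.650 + 1.447q.
Set SMC = demand: 35.650 + 1.447q = 145.355 - 2.086q → q* = 31.0515.
The Pigouvian subsidy equals MEB at q*: 4.248 + 0.586×31.0515 = 22.4442.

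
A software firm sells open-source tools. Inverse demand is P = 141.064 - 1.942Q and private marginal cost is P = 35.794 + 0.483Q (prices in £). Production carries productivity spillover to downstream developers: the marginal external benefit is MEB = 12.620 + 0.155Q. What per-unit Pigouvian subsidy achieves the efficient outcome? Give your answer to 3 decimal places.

subsidy = £20.670 per unit

Social marginal cost = private MC − MEB = 23.174 + 0.328Q.
Set SMC = demand: 23.174 + 0.328Q = 141.064 - 1.942Q → Q* = 51.9339.
The Pigouvian subsidy equals MEB at Q*: 12.620 + 0.155×51.9339 = 20.6698.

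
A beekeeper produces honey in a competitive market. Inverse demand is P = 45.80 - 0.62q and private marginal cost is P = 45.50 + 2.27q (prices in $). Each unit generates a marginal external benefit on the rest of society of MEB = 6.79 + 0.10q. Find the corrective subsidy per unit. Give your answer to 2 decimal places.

subsidy = $7.04 per unit

Social marginal cost = private MC − MEB = 38.71 + 2.17q.
Set SMC = demand: 38.71 + 2.17q = 45.80 - 0.62q → q* = 2.5412.
The Pigouvian subsidy equals MEB at q*: 6.79 + 0.10×2.5412 = 7.0441.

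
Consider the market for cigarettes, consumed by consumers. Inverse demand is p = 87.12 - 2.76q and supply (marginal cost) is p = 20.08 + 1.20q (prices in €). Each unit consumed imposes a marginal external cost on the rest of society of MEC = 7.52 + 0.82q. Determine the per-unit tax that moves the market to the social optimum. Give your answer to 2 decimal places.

tax = €17.73 per unit

Social marginal benefit = demand − MEC = 79.60 - 3.58q.
Set SMB = MC: 79.60 - 3.58q = 20.08 + 1.20q → q* = 12.4519.
The Pigouvian tax equals MEC at q*: 7.52 + 0.82×12.4519 = 17.7306.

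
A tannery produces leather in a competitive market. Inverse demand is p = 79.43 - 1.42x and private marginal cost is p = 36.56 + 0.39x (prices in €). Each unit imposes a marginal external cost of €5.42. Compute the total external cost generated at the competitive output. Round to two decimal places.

Market equilibrium (private): 36.56 + 0.39x = 79.43 - 1.42x → x_m = 23.6851.
Total external cost = MEC × x_m = 5.42 × 23.6851 = 128.3732.

€128.37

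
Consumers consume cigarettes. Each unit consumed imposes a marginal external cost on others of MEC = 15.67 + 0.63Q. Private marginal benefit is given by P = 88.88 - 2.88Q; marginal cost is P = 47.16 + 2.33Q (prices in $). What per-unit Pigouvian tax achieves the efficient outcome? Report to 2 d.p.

tax = $18.48 per unit

Social marginal benefit = demand − MEC = 73.21 - 3.51Q.
Set SMB = MC: 73.21 - 3.51Q = 47.16 + 2.33Q → Q* = 4.4606.
The Pigouvian tax equals MEC at Q*: 15.67 + 0.63×4.4606 = 18.4802.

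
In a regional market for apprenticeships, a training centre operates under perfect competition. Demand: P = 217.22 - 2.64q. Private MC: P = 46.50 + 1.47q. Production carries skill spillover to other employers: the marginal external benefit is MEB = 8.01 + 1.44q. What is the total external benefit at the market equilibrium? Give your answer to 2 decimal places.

Market equilibrium (private): 46.50 + 1.47q = 217.22 - 2.64q → q_m = 41.5377.
Total external benefit = ∫₀^{q_m} (8.01 + 1.44q) dq = 8.01×41.5377 + ½×1.44×41.5377² = 1574.9910.

1574.99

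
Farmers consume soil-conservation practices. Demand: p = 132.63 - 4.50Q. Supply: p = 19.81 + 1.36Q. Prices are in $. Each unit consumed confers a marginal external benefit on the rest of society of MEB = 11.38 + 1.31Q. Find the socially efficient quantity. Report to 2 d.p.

Q* = 27.30

Social marginal benefit = demand + MEB = 144.01 - 3.19Q.
Set SMB = MC: 144.01 - 3.19Q = 19.81 + 1.36Q → Q* = 27.2967.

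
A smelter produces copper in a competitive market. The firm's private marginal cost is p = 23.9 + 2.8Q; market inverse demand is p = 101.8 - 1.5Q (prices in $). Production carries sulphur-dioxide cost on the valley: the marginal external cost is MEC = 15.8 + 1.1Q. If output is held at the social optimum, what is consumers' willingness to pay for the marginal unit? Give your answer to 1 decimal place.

Social marginal cost = private MC + MEC = 39.7 + 3.9Q.
Set SMC = demand: 39.7 + 3.9Q = 101.8 - 1.5Q → Q* = 11.5000.
Consumer price on the demand curve at Q*: 101.8 − 1.5×11.5000 = 84.5500.

P = $84.6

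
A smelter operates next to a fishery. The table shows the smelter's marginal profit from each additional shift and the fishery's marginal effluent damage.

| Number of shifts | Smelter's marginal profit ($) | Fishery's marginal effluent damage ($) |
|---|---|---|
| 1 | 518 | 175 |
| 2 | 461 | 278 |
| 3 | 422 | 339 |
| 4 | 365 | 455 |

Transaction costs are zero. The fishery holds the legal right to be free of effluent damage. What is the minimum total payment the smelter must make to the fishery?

Efficient level: marginal profit ≥ marginal effluent damage through level 3, so k* = 3.
With the fishery holding the right, the smelter must at least compensate total damage at k*: 175 + 278 + 339 = 792.

$792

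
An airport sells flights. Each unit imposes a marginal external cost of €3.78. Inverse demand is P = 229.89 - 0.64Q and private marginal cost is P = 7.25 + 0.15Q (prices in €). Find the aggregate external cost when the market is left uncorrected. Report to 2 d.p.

€1065.29

Market equilibrium (private): 7.25 + 0.15Q = 229.89 - 0.64Q → Q_m = 281.8228.
Total external cost = MEC × Q_m = 3.78 × 281.8228 = 1065.2902.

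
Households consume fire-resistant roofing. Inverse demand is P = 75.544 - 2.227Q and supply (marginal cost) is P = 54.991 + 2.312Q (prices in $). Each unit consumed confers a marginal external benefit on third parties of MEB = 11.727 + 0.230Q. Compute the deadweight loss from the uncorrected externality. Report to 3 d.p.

DWL = $18.918

Market equilibrium (private): 54.991 + 2.312Q = 75.544 - 2.227Q → Q_m = 4.5281.
Social marginal benefit = demand + MEB = 87.271 - 1.997Q.
Set SMB = MC: 87.271 - 1.997Q = 54.991 + 2.312Q → Q* = 7.4913.
The welfare-loss triangle has base |Q_m − Q*| and height MEB(Q_m) (the vertical gap between SMB and MC is zero at Q* and MEB at Q_m).
DWL = ½ × 2.9632 × 12.7685 = 18.9178.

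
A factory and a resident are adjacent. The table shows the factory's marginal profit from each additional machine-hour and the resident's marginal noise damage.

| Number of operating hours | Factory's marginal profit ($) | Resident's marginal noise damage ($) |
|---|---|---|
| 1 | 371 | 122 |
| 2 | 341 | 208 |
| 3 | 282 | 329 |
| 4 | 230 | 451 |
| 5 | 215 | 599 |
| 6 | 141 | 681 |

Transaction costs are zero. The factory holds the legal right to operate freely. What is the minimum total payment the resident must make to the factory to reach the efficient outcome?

Left alone the factory would choose level 6 (marginal profit stays positive).
Efficient level: k* = 2 (marginal profit ≥ marginal noise damage through 2).
The resident must at least cover the factory's forgone profit from cutting 6→2: 282 + 230 + 215 + 141 = 868.

$868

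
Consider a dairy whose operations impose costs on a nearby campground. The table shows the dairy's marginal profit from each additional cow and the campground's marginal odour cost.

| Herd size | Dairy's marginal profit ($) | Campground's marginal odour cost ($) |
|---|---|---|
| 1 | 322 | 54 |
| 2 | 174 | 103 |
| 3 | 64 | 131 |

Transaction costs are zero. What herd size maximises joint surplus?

2

Bargaining reaches the level where marginal profit last exceeds marginal odour cost.
That holds through level 2 (174 ≥ 103) but not at 3 (64 < 131).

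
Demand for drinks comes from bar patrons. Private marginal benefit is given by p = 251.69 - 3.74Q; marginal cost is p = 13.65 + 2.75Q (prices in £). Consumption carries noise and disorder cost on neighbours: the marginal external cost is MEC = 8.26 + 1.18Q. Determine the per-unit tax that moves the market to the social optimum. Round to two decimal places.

tax = £43.61 per unit

Social marginal benefit = demand − MEC = 243.43 - 4.92Q.
Set SMB = MC: 243.43 - 4.92Q = 13.65 + 2.75Q → Q* = 29.9583.
The Pigouvian tax equals MEC at Q*: 8.26 + 1.18×29.9583 = 43.6108.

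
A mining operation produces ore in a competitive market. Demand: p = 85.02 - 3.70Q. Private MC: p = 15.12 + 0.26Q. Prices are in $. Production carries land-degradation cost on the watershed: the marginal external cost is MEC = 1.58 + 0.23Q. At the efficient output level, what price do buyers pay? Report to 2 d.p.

P = $24.69

Social marginal cost = private MC + MEC = 16.70 + 0.49Q.
Set SMC = demand: 16.70 + 0.49Q = 85.02 - 3.70Q → Q* = 16.3055.
Consumer price on the demand curve at Q*: 85.02 − 3.70×16.3055 = 24.6897.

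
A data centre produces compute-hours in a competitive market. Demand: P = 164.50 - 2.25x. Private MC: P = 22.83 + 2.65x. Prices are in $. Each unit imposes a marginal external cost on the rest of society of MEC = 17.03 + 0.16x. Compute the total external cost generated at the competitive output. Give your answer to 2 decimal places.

Market equilibrium (private): 22.83 + 2.65x = 164.50 - 2.25x → x_m = 28.9122.
Total external cost = ∫₀^{x_m} (17.03 + 0.16x) dx = 17.03×28.9122 + ½×0.16×28.9122² = 559.2480.

$559.25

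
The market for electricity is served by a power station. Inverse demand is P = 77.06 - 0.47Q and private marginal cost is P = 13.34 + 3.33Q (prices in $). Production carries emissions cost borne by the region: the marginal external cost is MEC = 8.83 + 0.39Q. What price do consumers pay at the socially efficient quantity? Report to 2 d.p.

P = $70.90

Social marginal cost = private MC + MEC = 22.17 + 3.72Q.
Set SMC = demand: 22.17 + 3.72Q = 77.06 - 0.47Q → Q* = 13.1002.
Consumer price on the demand curve at Q*: 77.06 − 0.47×13.1002 = 70.9029.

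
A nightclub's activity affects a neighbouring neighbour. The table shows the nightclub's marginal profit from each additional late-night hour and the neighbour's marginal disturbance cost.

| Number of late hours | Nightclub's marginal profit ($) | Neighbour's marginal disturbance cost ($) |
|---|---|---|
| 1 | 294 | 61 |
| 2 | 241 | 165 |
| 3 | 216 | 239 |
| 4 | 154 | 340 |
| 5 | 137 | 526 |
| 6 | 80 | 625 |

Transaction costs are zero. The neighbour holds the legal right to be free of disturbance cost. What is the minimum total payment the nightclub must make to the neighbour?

Efficient level: marginal profit ≥ marginal disturbance cost through level 2, so k* = 2.
With the neighbour holding the right, the nightclub must at least compensate total damage at k*: 61 + 165 = 226.

$226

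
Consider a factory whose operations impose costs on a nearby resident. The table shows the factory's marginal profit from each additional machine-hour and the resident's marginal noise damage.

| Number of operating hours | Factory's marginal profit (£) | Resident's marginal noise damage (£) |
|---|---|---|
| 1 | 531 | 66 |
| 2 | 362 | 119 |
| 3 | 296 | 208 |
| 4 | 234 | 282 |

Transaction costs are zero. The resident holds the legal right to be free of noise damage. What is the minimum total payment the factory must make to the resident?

£393

Efficient level: marginal profit ≥ marginal noise damage through level 3, so k* = 3.
With the resident holding the right, the factory must at least compensate total damage at k*: 66 + 119 + 208 = 393.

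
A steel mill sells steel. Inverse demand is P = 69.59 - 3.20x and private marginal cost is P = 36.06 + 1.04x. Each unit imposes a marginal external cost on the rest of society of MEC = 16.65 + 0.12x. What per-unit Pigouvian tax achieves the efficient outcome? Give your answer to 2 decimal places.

tax = 17.11 per unit

Social marginal cost = private MC + MEC = 52.71 + 1.16x.
Set SMC = demand: 52.71 + 1.16x = 69.59 - 3.20x → x* = 3.8716.
The Pigouvian tax equals MEC at x*: 16.65 + 0.12×3.8716 = 17.1146.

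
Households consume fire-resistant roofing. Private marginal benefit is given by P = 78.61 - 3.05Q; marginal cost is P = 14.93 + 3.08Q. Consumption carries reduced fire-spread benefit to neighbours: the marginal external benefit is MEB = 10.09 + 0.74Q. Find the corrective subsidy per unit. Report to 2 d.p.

Social marginal benefit = demand + MEB = 88.70 - 2.31Q.
Set SMB = MC: 88.70 - 2.31Q = 14.93 + 3.08Q → Q* = 13.6865.
The Pigouvian subsidy equals MEB at Q*: 10.09 + 0.74×13.6865 = 20.2180.

subsidy = 20.22 per unit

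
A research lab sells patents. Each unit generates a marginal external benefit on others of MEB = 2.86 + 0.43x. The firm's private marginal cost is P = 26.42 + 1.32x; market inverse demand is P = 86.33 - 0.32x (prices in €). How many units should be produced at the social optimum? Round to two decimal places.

x* = 51.88

Social marginal cost = private MC − MEB = 23.56 + 0.89x.
Set SMC = demand: 23.56 + 0.89x = 86.33 - 0.32x → x* = 51.8760.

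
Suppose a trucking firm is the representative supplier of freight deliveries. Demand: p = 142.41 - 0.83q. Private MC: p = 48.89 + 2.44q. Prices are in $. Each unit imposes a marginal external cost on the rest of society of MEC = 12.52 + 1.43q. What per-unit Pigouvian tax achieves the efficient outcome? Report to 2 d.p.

tax = $37.16 per unit

Social marginal cost = private MC + MEC = 61.41 + 3.87q.
Set SMC = demand: 61.41 + 3.87q = 142.41 - 0.83q → q* = 17.2340.
The Pigouvian tax equals MEC at q*: 12.52 + 1.43×17.2340 = 37.1646.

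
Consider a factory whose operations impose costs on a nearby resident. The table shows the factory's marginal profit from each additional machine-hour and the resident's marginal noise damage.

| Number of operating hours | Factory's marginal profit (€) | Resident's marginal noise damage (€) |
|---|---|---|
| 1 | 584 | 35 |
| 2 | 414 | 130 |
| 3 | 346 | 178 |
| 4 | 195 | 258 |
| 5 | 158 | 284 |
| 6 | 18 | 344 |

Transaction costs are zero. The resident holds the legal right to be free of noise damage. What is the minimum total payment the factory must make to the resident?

€343

Efficient level: marginal profit ≥ marginal noise damage through level 3, so k* = 3.
With the resident holding the right, the factory must at least compensate total damage at k*: 35 + 130 + 178 = 343.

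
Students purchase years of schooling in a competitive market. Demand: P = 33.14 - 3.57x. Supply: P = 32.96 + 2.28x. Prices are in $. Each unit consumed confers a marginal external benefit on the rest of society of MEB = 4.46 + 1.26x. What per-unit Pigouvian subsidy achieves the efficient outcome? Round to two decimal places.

Social marginal benefit = demand + MEB = 37.60 - 2.31x.
Set SMB = MC: 37.60 - 2.31x = 32.96 + 2.28x → x* = 1.0109.
The Pigouvian subsidy equals MEB at x*: 4.46 + 1.26×1.0109 = 5.7337.

subsidy = $5.73 per unit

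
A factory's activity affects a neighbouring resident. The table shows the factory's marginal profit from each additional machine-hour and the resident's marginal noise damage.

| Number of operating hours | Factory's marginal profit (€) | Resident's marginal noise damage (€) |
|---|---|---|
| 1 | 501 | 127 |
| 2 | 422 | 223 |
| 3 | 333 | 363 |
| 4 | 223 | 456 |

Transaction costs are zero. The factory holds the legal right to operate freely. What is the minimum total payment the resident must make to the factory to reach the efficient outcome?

€556

Left alone the factory would choose level 4 (marginal profit stays positive).
Efficient level: k* = 2 (marginal profit ≥ marginal noise damage through 2).
The resident must at least cover the factory's forgone profit from cutting 4→2: 333 + 223 = 556.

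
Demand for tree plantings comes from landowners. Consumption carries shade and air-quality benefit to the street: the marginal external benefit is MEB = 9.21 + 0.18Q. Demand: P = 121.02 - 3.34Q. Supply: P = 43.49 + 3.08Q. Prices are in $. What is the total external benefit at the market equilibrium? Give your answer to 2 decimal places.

$124.35

Market equilibrium (private): 43.49 + 3.08Q = 121.02 - 3.34Q → Q_m = 12.0763.
Total external benefit = ∫₀^{Q_m} (9.21 + 0.18Q) dQ = 9.21×12.0763 + ½×0.18×12.0763² = 124.3481.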